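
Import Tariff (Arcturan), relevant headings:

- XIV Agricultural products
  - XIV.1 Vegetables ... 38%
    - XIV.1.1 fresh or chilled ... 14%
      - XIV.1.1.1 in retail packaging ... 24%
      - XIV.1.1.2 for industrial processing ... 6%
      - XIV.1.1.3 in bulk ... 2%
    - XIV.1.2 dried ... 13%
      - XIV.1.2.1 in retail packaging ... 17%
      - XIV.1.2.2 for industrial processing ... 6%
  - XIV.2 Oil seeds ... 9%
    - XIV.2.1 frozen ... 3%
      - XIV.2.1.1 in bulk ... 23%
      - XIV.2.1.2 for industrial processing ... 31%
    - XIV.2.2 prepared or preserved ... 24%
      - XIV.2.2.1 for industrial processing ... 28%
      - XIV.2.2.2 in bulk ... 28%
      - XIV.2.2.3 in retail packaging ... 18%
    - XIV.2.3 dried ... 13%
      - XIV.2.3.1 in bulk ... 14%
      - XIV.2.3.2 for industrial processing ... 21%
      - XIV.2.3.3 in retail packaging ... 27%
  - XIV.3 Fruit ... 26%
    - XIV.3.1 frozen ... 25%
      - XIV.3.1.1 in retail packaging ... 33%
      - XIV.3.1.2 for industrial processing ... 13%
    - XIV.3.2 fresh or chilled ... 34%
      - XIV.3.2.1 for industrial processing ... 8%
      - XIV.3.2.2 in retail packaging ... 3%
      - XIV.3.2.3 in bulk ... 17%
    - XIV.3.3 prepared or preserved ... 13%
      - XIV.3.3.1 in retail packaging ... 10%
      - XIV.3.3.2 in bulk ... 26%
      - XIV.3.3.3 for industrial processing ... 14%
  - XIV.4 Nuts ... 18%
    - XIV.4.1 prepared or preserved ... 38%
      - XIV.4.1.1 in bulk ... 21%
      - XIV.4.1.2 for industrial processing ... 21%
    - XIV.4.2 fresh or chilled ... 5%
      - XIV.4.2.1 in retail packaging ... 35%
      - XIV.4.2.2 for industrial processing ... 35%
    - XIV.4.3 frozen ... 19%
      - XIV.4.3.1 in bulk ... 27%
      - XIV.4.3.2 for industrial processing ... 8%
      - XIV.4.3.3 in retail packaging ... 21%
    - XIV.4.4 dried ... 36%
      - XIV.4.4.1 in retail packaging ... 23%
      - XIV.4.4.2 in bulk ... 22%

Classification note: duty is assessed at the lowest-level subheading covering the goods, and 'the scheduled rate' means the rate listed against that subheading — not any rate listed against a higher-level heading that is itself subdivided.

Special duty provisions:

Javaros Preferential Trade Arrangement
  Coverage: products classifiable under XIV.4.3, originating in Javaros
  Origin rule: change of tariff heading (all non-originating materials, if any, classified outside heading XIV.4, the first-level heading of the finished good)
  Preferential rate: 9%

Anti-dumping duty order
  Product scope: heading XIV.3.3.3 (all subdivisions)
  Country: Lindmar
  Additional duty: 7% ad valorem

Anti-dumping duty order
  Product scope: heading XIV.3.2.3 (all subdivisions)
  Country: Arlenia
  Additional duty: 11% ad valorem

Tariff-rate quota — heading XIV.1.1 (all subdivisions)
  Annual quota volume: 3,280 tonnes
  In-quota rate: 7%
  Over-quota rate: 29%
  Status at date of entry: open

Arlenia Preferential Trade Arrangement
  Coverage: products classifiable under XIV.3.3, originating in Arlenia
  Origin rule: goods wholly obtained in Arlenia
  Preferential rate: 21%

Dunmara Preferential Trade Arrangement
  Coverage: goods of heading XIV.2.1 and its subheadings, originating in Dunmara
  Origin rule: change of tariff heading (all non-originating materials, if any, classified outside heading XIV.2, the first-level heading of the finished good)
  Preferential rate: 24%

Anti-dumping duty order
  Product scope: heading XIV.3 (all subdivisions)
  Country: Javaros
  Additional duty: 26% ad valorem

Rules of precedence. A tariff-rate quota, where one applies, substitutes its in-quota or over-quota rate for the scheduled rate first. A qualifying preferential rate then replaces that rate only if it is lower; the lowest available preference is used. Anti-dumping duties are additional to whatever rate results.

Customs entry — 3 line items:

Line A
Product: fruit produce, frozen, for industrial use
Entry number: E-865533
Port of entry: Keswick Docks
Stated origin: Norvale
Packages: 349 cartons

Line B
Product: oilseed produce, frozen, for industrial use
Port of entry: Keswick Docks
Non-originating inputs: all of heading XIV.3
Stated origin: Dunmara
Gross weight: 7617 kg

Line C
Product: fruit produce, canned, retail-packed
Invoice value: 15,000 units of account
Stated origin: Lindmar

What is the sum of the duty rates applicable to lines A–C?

47%

Line A: fruit → XIV.3; frozen → XIV.3.1; for industrial use → XIV.3.1.2. Scheduled 13%. No special measure applies. → 13%.
Line B: oilseed → XIV.2; frozen → XIV.2.1; for industrial use → XIV.2.1.2. Scheduled 31%. Dunmara agreement on XIV.2.1: CTH met → 24% available; preferential 24%. → 24%.
Line C: fruit → XIV.3; canned → XIV.3.3; retail-packed → XIV.3.3.1. Scheduled 10%. No special measure applies. → 10%.
Sum: 13% + 24% + 10% = 47%.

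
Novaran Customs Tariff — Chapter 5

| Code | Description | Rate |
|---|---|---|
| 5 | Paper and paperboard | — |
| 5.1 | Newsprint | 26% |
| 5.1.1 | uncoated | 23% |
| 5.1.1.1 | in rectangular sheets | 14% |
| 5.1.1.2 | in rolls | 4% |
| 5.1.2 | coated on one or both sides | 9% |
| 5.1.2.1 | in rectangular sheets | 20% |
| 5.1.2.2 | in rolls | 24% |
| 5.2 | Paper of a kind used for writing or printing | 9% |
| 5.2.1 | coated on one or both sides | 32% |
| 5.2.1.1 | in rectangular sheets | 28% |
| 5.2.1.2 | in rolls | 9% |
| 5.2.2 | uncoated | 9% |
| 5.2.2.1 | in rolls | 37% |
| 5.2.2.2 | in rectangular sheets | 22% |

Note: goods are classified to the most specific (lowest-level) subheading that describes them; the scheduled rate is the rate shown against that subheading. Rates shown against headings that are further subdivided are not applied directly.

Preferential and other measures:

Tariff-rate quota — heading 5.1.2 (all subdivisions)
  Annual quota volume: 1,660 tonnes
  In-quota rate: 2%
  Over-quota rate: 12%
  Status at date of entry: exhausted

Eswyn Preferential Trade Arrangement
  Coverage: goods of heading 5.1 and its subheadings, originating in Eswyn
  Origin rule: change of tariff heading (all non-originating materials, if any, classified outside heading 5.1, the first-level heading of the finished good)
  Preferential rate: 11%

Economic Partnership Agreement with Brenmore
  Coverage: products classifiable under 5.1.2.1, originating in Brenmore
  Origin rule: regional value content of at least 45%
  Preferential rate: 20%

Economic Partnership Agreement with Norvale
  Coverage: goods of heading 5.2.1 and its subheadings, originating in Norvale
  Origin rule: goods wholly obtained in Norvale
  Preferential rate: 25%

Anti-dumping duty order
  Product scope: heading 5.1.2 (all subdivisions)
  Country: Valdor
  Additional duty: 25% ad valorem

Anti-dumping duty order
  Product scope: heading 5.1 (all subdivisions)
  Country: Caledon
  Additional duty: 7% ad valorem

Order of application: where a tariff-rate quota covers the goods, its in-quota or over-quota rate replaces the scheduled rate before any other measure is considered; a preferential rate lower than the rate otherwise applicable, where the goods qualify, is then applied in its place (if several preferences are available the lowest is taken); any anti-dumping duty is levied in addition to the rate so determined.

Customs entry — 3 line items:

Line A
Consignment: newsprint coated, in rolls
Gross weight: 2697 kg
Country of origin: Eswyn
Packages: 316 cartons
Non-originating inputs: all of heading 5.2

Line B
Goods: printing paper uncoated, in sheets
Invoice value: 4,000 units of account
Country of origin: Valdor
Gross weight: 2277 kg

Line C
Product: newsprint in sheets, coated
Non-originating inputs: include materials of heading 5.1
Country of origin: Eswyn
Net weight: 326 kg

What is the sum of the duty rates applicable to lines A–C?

Line A: newsprint → 5.1; coated → 5.1.2; in rolls → 5.1.2.2. Scheduled 24%. quota on 5.1.2 exhausted → over-quota 12%; Eswyn agreement on 5.1: CTH met → 11% available; preferential 11%. → 11%.
Line B: printing paper → 5.2; uncoated → 5.2.2; in sheets → 5.2.2.2. Scheduled 22%. No special measure applies. → 22%.
Line C: newsprint → 5.1; coated → 5.1.2; in sheets → 5.1.2.1. Scheduled 20%. quota on 5.1.2 exhausted → over-quota 12%; Eswyn agreement on 5.1: CTH not met. → 12%.
Sum: 11% + 22% + 12% = 45%.

45%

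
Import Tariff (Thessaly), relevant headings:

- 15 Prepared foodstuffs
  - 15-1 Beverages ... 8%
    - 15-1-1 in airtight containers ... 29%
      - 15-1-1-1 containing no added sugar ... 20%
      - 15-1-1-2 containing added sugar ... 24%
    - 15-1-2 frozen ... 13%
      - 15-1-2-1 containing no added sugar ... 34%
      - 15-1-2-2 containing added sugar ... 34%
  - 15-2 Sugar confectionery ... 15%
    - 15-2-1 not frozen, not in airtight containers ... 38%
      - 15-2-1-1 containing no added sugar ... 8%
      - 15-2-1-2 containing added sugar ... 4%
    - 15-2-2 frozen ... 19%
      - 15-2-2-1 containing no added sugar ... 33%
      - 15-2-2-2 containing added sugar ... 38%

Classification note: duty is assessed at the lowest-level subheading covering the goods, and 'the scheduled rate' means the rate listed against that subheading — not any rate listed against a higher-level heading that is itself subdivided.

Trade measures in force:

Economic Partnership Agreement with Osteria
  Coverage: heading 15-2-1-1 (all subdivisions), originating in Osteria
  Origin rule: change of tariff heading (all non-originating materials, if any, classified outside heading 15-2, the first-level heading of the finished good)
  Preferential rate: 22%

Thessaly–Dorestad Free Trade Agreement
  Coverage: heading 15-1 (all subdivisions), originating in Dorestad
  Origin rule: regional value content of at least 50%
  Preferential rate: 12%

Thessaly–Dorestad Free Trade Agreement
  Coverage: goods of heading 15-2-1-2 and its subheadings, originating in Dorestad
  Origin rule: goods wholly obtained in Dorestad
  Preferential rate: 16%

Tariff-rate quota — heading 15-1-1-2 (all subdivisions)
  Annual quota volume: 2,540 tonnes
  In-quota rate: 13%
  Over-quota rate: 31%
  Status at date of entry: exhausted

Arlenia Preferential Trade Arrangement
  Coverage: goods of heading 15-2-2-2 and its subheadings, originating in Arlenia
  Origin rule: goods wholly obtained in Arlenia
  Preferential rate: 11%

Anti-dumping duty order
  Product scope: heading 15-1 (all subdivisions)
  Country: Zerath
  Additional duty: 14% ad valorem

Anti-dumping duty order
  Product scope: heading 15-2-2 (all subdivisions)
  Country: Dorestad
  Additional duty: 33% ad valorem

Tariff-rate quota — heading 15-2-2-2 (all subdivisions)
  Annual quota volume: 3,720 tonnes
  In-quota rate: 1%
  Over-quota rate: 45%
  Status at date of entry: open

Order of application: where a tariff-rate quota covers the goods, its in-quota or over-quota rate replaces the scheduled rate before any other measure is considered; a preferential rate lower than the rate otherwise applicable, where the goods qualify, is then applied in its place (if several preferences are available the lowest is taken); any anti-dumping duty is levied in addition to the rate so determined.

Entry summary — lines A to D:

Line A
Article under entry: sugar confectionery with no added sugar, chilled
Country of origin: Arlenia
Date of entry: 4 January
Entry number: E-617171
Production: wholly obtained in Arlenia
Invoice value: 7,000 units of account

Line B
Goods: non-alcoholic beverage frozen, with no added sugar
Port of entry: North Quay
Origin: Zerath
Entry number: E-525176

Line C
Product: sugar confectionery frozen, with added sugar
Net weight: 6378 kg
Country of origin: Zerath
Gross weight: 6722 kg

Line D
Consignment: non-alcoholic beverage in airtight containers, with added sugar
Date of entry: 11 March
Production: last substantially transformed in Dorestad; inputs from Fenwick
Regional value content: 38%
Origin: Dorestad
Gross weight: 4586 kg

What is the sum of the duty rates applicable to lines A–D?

Line A: sugar confectionery → 15-2; chilled → 15-2-1; with no added sugar → 15-2-1-1. Scheduled 8%. Arlenia agreement on 15-2-2-2: 15-2-1-1 not covered. → 8%.
Line B: non-alcoholic beverage → 15-1; frozen → 15-1-2; with no added sugar → 15-1-2-1. Scheduled 34%. anti-dumping (Zerath, 15-1): +14%; total 34% + 14% = 48%. → 48%.
Line C: sugar confectionery → 15-2; frozen → 15-2-2; with added sugar → 15-2-2-2. Scheduled 38%. quota on 15-2-2-2 open → in-quota 1%. → 1%.
Line D: non-alcoholic beverage → 15-1; in airtight containers → 15-1-1; with added sugar → 15-1-1-2. Scheduled 24%. quota on 15-1-1-2 exhausted → over-quota 31%; Dorestad agreement on 15-1: RVC < 50%; Dorestad agreement on 15-2-1-2: 15-1-1-2 not covered. → 31%.
Sum: 8% + 48% + 1% + 31% = 88%.

88%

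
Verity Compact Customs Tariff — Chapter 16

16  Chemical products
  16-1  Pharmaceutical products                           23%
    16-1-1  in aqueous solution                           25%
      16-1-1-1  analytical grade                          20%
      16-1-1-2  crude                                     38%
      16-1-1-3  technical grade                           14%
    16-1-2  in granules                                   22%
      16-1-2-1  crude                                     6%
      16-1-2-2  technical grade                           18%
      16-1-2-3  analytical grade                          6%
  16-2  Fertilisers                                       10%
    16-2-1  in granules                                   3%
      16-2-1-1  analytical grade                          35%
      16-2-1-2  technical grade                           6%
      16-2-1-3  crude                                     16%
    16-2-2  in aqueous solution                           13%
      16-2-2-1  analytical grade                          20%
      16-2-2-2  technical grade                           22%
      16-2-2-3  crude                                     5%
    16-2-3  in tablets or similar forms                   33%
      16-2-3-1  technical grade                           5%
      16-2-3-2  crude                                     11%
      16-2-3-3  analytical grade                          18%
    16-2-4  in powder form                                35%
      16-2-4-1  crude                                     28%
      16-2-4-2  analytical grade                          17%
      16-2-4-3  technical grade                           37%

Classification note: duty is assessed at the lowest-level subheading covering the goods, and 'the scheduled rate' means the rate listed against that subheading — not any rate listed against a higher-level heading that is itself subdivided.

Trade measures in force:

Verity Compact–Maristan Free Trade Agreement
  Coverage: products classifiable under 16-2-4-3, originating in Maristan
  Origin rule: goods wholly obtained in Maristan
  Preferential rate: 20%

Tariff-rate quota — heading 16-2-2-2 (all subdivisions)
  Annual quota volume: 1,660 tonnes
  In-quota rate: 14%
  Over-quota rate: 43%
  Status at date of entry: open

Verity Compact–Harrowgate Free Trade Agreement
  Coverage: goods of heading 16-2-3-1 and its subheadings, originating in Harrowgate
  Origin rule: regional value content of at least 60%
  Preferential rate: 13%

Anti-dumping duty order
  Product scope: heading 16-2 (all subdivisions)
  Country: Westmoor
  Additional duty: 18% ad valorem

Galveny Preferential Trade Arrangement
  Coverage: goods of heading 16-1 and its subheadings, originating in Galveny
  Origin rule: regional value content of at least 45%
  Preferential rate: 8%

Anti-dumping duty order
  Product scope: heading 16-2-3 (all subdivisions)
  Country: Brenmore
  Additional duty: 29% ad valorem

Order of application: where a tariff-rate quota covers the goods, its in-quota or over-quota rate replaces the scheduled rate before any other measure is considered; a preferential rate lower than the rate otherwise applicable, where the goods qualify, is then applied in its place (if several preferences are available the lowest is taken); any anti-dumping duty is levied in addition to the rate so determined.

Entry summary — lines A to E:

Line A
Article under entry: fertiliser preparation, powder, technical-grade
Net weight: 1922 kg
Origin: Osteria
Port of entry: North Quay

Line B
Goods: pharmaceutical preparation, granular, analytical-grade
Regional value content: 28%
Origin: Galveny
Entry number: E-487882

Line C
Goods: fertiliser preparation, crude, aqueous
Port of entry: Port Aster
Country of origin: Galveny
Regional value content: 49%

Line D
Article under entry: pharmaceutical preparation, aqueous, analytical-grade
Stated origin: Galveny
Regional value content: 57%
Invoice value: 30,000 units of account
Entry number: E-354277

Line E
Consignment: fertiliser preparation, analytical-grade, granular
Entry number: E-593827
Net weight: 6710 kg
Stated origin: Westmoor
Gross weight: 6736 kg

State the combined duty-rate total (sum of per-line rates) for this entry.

109%

Line A: fertiliser → 16-2; powder → 16-2-4; technical-grade → 16-2-4-3. Scheduled 37%. No special measure applies. → 37%.
Line B: pharmaceutical → 16-1; granular → 16-1-2; analytical-grade → 16-1-2-3. Scheduled 6%. Galveny agreement on 16-1: RVC < 45%. → 6%.
Line C: fertiliser → 16-2; aqueous → 16-2-2; crude → 16-2-2-3. Scheduled 5%. Galveny agreement on 16-1: 16-2-2-3 not covered. → 5%.
Line D: pharmaceutical → 16-1; aqueous → 16-1-1; analytical-grade → 16-1-1-1. Scheduled 20%. Galveny agreement on 16-1: RVC ≥ 45% → 8% available; preferential 8%. → 8%.
Line E: fertiliser → 16-2; granular → 16-2-1; analytical-grade → 16-2-1-1. Scheduled 35%. anti-dumping (Westmoor, 16-2): +18%; total 35% + 18% = 53%. → 53%.
Sum: 37% + 6% + 5% + 8% + 53% = 109%.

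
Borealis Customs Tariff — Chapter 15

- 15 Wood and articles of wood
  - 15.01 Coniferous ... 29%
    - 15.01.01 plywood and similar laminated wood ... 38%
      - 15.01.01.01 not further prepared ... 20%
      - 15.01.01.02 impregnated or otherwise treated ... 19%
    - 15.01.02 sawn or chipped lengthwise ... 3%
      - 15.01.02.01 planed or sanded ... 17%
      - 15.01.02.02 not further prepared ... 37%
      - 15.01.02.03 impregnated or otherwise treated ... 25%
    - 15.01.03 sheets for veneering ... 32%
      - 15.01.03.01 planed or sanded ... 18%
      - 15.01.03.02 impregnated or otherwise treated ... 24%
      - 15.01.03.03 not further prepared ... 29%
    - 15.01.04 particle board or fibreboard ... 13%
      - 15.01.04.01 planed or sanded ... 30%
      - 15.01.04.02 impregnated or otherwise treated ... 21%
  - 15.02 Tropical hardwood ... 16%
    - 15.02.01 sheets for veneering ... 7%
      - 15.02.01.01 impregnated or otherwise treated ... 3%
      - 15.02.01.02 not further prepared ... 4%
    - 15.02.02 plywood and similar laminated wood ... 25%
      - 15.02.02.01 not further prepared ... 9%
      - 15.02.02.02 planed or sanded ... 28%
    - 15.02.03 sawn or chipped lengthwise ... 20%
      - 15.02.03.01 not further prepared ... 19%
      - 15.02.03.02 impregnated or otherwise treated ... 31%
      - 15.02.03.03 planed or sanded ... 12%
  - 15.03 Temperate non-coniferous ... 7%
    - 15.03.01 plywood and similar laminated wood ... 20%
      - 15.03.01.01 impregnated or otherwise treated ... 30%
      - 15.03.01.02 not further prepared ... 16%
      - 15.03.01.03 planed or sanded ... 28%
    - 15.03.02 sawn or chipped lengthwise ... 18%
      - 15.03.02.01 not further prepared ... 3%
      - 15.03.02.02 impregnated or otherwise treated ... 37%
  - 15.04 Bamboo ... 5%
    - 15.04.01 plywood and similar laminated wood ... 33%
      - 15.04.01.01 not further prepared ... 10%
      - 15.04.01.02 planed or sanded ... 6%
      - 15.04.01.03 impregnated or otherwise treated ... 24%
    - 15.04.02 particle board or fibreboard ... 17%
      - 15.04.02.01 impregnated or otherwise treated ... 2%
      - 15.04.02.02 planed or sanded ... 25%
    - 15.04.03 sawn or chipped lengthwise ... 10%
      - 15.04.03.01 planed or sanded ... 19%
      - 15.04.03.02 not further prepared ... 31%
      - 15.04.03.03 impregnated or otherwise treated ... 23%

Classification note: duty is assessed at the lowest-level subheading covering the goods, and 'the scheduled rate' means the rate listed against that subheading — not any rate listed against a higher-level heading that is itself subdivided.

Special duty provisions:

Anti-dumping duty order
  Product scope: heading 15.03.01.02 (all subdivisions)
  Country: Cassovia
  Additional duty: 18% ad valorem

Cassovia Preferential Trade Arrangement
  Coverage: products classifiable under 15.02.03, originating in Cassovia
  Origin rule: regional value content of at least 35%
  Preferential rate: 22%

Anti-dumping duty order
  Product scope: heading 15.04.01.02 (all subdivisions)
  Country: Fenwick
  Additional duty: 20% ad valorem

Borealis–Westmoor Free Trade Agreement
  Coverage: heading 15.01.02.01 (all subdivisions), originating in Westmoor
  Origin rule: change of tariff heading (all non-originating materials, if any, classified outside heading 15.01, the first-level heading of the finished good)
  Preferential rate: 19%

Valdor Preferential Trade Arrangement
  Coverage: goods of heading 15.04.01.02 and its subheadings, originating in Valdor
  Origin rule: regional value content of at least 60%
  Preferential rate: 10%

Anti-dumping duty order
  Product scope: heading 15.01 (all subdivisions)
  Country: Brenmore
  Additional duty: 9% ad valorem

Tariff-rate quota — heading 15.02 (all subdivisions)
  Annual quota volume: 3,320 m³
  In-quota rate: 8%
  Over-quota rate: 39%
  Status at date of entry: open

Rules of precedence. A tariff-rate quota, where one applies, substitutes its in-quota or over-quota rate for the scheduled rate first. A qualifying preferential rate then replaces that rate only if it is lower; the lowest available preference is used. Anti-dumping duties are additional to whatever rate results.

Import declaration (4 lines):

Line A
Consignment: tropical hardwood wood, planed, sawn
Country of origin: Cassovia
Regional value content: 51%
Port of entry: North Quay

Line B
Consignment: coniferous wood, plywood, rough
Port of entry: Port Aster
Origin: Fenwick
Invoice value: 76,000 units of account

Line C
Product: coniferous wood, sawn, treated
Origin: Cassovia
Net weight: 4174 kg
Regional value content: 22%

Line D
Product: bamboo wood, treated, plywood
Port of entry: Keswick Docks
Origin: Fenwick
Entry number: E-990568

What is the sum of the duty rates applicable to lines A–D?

Line A: tropical hardwood → 15.02; sawn → 15.02.03; planed → 15.02.03.03. Scheduled 12%. quota on 15.02 open → in-quota 8%; Cassovia agreement on 15.02.03: RVC ≥ 35% → 22% available; preference 22% not lower than 8% → no reduction. → 8%.
Line B: coniferous → 15.01; plywood → 15.01.01; rough → 15.01.01.01. Scheduled 20%. No special measure applies. → 20%.
Line C: coniferous → 15.01; sawn → 15.01.02; treated → 15.01.02.03. Scheduled 25%. Cassovia agreement on 15.02.03: 15.01.02.03 not covered. → 25%.
Line D: bamboo → 15.04; plywood → 15.04.01; treated → 15.04.01.03. Scheduled 24%. No special measure applies. → 24%.
Sum: 8% + 20% + 25% + 24% = 77%.

77%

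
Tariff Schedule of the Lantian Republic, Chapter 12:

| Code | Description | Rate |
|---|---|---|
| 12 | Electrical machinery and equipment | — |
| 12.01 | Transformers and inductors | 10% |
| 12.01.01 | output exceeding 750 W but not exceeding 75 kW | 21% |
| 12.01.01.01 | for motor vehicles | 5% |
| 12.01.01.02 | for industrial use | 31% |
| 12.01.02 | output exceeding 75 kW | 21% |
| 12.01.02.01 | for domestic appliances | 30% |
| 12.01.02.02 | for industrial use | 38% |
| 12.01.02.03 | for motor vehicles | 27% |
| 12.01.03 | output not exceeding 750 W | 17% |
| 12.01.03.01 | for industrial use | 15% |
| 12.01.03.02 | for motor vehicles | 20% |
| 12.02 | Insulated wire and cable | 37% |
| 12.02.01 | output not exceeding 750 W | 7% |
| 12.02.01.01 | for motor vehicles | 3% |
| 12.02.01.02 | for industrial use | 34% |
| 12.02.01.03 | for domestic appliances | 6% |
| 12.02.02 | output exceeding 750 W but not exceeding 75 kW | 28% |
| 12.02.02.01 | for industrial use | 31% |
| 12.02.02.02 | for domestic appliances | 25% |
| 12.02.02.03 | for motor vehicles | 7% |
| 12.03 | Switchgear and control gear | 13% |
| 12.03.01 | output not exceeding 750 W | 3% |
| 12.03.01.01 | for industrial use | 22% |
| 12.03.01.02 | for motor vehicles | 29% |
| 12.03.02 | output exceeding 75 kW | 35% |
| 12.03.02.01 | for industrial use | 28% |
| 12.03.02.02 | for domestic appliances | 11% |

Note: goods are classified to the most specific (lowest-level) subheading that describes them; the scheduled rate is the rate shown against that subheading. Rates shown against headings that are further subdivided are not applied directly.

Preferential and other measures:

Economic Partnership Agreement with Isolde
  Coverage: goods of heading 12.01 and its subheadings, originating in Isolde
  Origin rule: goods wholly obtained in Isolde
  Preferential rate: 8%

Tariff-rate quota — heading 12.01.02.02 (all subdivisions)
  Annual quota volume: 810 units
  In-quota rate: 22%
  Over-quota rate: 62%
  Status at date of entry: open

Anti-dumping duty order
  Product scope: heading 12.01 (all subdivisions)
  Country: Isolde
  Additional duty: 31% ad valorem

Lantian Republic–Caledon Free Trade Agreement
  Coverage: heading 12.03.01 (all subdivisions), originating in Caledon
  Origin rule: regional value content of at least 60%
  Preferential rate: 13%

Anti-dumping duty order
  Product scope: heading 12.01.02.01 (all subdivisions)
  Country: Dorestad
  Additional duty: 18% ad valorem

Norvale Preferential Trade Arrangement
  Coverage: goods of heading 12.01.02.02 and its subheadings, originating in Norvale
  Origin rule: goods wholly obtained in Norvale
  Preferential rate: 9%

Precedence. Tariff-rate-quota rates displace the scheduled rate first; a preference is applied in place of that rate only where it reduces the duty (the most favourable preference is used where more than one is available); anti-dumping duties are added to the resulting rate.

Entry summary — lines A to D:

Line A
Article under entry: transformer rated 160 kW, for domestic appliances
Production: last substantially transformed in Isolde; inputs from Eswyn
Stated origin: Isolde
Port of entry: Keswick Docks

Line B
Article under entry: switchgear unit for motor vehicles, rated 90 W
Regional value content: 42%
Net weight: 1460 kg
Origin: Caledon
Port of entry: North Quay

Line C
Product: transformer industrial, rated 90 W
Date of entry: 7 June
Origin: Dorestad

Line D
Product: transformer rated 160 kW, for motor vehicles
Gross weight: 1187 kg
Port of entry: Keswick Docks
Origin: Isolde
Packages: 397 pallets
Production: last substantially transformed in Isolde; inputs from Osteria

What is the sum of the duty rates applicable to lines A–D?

163%

Line A: transformer → 12.01; rated 160 kW → 12.01.02; for domestic appliances → 12.01.02.01. Scheduled 30%. Isolde agreement on 12.01: not wholly obtained; anti-dumping (Isolde, 12.01): +31%; total 30% + 31% = 61%. → 61%.
Line B: switchgear unit → 12.03; rated 90 W → 12.03.01; for motor vehicles → 12.03.01.02. Scheduled 29%. Caledon agreement on 12.03.01: RVC < 60%. → 29%.
Line C: transformer → 12.01; rated 90 W → 12.01.03; industrial → 12.01.03.01. Scheduled 15%. No special measure applies. → 15%.
Line D: transformer → 12.01; rated 160 kW → 12.01.02; for motor vehicles → 12.01.02.03. Scheduled 27%. Isolde agreement on 12.01: not wholly obtained; anti-dumping (Isolde, 12.01): +31%; total 27% + 31% = 58%. → 58%.
Sum: 61% + 29% + 15% + 58% = 163%.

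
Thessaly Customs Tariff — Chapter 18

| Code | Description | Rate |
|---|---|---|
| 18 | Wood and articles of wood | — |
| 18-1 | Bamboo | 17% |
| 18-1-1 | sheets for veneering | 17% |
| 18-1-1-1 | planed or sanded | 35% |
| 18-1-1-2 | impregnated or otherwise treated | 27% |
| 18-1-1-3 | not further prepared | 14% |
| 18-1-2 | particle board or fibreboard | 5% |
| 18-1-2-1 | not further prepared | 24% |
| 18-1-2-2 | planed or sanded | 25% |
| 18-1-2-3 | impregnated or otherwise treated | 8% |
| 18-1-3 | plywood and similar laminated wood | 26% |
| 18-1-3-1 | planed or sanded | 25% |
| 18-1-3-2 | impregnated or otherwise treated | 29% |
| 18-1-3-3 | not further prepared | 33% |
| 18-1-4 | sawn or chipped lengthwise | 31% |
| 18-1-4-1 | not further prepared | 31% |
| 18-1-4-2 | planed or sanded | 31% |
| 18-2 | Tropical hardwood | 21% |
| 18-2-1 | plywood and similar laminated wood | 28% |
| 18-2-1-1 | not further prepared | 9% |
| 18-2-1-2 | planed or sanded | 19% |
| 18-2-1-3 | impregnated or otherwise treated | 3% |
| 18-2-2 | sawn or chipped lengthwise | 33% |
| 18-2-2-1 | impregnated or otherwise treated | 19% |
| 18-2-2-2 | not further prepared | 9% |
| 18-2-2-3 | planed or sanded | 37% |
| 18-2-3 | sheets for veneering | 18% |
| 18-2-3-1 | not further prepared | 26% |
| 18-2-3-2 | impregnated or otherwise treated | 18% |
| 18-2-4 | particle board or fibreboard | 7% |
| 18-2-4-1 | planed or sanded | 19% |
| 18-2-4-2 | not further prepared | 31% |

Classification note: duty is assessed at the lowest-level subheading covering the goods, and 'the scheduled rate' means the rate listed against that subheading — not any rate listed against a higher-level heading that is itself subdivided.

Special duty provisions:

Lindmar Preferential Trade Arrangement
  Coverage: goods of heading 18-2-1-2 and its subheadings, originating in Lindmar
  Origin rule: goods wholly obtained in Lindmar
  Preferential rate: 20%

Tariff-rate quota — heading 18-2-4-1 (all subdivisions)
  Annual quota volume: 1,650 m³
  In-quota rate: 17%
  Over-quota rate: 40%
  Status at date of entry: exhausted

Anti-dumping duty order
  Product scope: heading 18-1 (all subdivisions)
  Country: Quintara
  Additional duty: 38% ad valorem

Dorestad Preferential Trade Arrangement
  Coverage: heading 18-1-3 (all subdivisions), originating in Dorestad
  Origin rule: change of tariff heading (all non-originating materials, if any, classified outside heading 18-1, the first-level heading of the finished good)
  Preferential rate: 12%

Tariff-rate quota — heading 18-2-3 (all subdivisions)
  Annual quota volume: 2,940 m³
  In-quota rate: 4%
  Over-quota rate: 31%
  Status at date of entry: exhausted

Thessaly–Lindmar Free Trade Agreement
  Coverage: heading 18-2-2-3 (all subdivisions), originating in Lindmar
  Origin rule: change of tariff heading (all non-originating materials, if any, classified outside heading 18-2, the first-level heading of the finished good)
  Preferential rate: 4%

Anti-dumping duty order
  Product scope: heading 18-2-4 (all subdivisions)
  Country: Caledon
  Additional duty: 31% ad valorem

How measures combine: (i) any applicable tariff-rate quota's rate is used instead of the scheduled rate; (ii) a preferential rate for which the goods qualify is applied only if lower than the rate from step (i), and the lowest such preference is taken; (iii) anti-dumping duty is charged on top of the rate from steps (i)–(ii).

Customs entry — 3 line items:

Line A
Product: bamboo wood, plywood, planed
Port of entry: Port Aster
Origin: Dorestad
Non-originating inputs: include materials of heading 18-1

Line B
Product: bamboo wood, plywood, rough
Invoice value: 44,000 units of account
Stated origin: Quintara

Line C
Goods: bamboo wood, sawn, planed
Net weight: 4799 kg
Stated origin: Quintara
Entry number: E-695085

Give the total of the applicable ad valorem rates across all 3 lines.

Line A: bamboo → 18-1; plywood → 18-1-3; planed → 18-1-3-1. Scheduled 25%. Dorestad agreement on 18-1-3: CTH not met. → 25%.
Line B: bamboo → 18-1; plywood → 18-1-3; rough → 18-1-3-3. Scheduled 33%. anti-dumping (Quintara, 18-1): +38%; total 33% + 38% = 71%. → 71%.
Line C: bamboo → 18-1; sawn → 18-1-4; planed → 18-1-4-2. Scheduled 31%. anti-dumping (Quintara, 18-1): +38%; total 31% + 38% = 69%. → 69%.
Sum: 25% + 71% + 69% = 165%.

165%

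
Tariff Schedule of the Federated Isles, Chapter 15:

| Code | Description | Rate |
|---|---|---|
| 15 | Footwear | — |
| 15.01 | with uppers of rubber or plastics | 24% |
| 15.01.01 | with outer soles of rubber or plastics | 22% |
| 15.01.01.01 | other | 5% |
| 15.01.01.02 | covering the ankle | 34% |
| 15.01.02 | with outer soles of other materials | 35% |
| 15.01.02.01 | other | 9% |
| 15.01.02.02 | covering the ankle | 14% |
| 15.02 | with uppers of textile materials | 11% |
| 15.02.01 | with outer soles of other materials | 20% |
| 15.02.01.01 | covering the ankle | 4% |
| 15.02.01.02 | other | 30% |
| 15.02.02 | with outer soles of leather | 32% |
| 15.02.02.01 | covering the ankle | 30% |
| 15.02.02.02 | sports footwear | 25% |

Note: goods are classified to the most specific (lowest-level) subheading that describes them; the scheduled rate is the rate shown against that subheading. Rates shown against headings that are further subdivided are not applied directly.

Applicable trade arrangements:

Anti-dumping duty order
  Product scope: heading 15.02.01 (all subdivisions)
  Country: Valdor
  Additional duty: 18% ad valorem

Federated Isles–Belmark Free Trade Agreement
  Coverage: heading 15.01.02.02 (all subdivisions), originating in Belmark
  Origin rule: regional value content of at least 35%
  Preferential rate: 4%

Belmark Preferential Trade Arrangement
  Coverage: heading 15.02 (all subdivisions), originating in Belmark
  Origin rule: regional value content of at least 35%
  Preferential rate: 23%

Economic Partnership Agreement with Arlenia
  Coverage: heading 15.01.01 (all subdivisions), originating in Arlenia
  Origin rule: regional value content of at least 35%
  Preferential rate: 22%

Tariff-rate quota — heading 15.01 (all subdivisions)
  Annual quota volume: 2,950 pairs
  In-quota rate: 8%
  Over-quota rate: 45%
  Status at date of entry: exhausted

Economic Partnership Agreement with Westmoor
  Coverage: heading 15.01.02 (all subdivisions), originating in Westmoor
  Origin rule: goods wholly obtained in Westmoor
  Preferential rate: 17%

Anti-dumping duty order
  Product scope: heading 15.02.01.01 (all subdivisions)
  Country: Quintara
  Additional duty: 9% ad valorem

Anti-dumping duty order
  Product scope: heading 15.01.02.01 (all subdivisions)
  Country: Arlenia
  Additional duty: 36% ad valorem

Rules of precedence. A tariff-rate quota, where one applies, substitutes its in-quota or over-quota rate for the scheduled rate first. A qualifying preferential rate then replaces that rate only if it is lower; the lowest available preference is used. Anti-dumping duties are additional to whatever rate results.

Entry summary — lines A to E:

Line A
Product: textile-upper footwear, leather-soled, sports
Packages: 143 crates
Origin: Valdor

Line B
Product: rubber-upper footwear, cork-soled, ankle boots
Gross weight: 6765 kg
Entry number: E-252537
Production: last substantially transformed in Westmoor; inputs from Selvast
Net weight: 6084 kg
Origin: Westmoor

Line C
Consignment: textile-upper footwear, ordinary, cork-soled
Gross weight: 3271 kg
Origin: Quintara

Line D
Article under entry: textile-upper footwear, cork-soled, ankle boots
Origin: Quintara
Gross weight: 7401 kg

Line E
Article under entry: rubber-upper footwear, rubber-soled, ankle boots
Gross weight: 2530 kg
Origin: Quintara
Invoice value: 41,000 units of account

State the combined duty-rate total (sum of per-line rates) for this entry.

158%

Line A: textile-upper → 15.02; leather-soled → 15.02.02; sports → 15.02.02.02. Scheduled 25%. No special measure applies. → 25%.
Line B: rubber-upper → 15.01; cork-soled → 15.01.02; ankle boots → 15.01.02.02. Scheduled 14%. quota on 15.01 exhausted → over-quota 45%; Westmoor agreement on 15.01.02: not wholly obtained. → 45%.
Line C: textile-upper → 15.02; cork-soled → 15.02.01; ordinary → 15.02.01.02. Scheduled 30%. No special measure applies. → 30%.
Line D: textile-upper → 15.02; cork-soled → 15.02.01; ankle boots → 15.02.01.01. Scheduled 4%. anti-dumping (Quintara, 15.02.01.01): +9%; total 4% + 9% = 13%. → 13%.
Line E: rubber-upper → 15.01; rubber-soled → 15.01.01; ankle boots → 15.01.01.02. Scheduled 34%. quota on 15.01 exhausted → over-quota 45%. → 45%.
Sum: 25% + 45% + 30% + 13% + 45% = 158%.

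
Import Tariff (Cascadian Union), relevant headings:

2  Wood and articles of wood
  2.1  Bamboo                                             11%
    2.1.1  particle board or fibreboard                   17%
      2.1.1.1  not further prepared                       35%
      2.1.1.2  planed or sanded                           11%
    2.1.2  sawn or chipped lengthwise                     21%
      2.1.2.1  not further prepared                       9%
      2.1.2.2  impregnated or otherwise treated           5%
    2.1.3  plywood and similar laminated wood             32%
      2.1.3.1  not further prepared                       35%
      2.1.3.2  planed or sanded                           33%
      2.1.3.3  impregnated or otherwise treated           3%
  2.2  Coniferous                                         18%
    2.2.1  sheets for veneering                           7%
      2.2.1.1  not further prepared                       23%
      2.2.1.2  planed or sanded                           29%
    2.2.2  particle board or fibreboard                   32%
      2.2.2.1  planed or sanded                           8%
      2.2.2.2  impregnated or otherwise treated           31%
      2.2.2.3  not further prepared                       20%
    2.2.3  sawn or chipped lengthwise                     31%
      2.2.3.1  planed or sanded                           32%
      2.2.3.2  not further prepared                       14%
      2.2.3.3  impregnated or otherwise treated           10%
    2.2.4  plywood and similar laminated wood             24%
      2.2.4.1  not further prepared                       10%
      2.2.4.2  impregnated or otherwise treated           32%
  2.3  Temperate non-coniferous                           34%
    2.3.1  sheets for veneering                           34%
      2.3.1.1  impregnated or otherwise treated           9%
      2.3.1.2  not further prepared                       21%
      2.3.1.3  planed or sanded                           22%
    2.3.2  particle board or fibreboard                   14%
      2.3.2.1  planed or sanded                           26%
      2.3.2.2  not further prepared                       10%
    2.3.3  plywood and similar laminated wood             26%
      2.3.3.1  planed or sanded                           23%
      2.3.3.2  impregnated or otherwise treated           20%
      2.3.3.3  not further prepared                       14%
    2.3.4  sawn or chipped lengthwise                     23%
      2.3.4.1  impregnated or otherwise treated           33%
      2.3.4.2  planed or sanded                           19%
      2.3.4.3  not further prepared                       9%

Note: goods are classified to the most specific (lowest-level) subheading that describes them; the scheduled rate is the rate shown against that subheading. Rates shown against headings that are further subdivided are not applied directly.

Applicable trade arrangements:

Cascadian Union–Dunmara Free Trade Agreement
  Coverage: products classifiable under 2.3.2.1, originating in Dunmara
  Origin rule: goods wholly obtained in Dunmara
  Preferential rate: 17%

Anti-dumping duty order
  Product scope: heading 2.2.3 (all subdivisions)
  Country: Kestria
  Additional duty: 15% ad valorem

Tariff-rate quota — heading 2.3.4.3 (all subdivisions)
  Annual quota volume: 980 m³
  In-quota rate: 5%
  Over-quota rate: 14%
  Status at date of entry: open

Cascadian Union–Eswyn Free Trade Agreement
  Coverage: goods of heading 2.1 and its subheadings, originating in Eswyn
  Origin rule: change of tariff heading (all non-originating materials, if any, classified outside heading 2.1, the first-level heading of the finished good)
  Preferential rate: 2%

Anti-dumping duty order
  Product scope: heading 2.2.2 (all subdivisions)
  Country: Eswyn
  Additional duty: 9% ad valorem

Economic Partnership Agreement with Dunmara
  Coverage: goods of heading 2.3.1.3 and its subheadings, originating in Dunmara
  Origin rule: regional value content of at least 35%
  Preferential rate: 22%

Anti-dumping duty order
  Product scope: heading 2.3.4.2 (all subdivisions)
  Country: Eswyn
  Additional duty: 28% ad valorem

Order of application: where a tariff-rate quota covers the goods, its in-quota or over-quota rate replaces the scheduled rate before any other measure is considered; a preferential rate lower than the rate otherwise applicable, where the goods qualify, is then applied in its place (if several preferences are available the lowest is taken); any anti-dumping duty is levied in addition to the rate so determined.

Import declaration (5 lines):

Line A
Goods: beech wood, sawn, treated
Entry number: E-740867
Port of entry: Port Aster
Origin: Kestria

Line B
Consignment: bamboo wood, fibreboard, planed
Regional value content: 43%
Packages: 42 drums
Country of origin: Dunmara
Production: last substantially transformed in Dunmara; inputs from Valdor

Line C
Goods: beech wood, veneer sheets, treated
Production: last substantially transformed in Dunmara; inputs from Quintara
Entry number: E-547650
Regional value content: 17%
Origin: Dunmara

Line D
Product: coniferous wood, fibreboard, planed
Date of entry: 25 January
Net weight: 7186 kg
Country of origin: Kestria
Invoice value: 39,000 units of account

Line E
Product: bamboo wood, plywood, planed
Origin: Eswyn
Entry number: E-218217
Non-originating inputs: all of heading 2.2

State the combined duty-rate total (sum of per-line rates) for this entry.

63%

Line A: beech → 2.3; sawn → 2.3.4; treated → 2.3.4.1. Scheduled 33%. No special measure applies. → 33%.
Line B: bamboo → 2.1; fibreboard → 2.1.1; planed → 2.1.1.2. Scheduled 11%. Dunmara agreement on 2.3.2.1: 2.1.1.2 not covered; Dunmara agreement on 2.3.1.3: 2.1.1.2 not covered. → 11%.
Line C: beech → 2.3; veneer sheets → 2.3.1; treated → 2.3.1.1. Scheduled 9%. Dunmara agreement on 2.3.2.1: 2.3.1.1 not covered; Dunmara agreement on 2.3.1.3: 2.3.1.1 not covered. → 9%.
Line D: coniferous → 2.2; fibreboard → 2.2.2; planed → 2.2.2.1. Scheduled 8%. No special measure applies. → 8%.
Line E: bamboo → 2.1; plywood → 2.1.3; planed → 2.1.3.2. Scheduled 33%. Eswyn agreement on 2.1: CTH met → 2% available; preferential 2%. → 2%.
Sum: 33% + 11% + 9% + 8% + 2% = 63%.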